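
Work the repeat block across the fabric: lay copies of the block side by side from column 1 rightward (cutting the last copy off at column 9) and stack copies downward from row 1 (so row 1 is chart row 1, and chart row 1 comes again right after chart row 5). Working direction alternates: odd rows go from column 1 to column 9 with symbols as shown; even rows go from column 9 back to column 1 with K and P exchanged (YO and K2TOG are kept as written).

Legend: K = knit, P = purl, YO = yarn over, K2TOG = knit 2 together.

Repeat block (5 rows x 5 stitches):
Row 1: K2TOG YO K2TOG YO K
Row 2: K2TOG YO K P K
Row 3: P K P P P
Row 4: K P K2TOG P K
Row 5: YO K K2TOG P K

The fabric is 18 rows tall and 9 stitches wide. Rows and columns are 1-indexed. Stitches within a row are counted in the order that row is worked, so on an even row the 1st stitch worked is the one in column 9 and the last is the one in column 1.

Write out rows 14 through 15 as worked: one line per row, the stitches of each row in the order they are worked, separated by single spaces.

Row 14: chart row 4, WS - tiled (columns 1-9): K P K2TOG P K K P K2TOG P; work from column 9 back to 1 with K<->P swapped.
Row 15: chart row 5, RS - tile across columns 1-9 and work as-is.

== ROWS AS WORKED ==
K K2TOG K P P K K2TOG K P
YO K K2TOG P K YO K K2TOG P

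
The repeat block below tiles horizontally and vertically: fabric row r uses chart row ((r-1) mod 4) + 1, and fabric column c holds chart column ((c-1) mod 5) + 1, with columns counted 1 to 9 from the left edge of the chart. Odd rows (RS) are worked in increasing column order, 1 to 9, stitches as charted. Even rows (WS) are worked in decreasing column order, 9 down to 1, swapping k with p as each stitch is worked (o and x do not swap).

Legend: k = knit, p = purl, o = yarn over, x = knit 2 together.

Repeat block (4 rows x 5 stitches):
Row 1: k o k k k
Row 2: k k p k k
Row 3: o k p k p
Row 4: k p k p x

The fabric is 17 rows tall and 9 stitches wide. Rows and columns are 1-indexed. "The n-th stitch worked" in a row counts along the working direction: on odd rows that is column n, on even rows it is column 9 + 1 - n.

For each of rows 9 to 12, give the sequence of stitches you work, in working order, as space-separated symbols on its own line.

Row 9: chart row 1, RS - tile across columns 1-9 and work as-is.
Row 10: chart row 2, WS - tiled (columns 1-9): k k p k k k k p k; work from column 9 back to 1 with k<->p swapped.
Row 11: chart row 3, RS - tile across columns 1-9 and work as-is.
Row 12: chart row 4, WS - tiled (columns 1-9): k p k p x k p k p; work from column 9 back to 1 with k<->p swapped.

Rows as worked:
k o k k k k o k k
p k p p p p k p p
o k p k p o k p k
k p k p x k p k p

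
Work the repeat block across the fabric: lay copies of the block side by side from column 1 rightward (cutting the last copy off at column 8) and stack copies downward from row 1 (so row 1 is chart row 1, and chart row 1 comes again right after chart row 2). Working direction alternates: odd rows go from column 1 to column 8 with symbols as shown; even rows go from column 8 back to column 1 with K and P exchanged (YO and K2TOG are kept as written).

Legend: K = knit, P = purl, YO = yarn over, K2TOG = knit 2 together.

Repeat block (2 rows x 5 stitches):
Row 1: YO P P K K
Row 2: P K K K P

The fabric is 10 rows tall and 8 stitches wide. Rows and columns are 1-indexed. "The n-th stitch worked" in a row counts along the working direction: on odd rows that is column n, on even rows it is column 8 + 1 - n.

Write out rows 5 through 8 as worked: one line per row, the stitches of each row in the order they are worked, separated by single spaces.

Row 5: chart row 1, RS - tile across columns 1-8 and work as-is.
Row 6: chart row 2, WS - tiled (columns 1-8): P K K K P P K K; work from column 8 back to 1 with K<->P swapped.
Row 7: chart row 1, RS - tile across columns 1-8 and work as-is.
Row 8: chart row 2, WS - tiled (columns 1-8): P K K K P P K K; work from column 8 back to 1 with K<->P swapped.

Result:
YO P P K K YO P P
P P K K P P P K
YO P P K K YO P P
P P K K P P P K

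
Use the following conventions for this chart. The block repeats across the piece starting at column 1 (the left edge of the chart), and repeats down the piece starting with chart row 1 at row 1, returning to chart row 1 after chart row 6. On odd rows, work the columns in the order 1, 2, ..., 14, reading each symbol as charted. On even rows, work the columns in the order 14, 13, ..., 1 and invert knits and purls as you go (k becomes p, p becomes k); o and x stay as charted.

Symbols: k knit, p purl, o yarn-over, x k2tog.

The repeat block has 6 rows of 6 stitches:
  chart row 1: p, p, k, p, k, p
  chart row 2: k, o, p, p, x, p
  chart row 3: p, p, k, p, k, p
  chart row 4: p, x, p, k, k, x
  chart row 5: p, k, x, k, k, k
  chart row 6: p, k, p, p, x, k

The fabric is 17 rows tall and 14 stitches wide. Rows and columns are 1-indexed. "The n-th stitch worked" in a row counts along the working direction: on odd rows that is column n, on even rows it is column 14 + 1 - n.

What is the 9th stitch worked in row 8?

== STITCH ==
k

Derivation:
For row 8: chart row = ((8-1) mod 6) + 1 = 2; this is a WS (even) row.
Chart row 2 tiled across columns 1-14: k o p p x p k o p p x p k o
Wrong side: read the tiled row from column 14 down to 1 and exchange k with p (leave o, x).
Row 8 as worked: o p k x k k o p k x k k o p
Stitch 9 in working order -> k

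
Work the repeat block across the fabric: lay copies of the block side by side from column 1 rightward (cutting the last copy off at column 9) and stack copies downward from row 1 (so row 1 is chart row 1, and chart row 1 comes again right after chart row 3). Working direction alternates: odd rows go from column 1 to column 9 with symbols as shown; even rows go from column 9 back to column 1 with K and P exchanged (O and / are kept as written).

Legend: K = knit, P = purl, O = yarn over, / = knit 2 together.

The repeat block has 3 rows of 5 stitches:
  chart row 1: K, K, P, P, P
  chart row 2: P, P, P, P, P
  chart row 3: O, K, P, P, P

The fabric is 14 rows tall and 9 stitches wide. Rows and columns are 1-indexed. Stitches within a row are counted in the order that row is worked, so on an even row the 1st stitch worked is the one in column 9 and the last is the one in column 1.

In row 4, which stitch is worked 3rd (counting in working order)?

Result:
P

Derivation:
Row 4: (4-1) mod 3 = 0, so use chart row 1. Even row -> WS.
Chart row 1 tiled across columns 1-9: K K P P P K K P P
Wrong side: read the tiled row from column 9 down to 1 and exchange K with P (leave O, /).
Row 4 as worked: K K P P K K K P P
Stitch 3 in working order -> P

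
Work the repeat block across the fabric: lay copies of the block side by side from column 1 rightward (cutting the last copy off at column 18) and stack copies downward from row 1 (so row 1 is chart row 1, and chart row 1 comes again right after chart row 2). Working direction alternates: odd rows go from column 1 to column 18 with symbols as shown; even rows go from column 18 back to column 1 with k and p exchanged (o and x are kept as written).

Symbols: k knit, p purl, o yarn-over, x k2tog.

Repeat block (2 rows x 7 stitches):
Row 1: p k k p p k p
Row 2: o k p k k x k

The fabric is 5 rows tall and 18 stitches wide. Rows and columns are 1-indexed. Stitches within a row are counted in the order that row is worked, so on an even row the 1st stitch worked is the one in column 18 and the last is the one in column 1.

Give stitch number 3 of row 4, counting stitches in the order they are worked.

Result:
p

Derivation:
Row 4: (4-1) mod 2 = 1, so use chart row 2. Even row -> WS.
Chart row 2 tiled across columns 1-18: o k p k k x k o k p k k x k o k p k
WS: work from column 18 back to column 1 (reverse the tiled row), swapping k<->p (o and x unchanged).
Row 4 as worked: p k p o p x p p k p o p x p p k p o
Counting 3 along the worked row gives p.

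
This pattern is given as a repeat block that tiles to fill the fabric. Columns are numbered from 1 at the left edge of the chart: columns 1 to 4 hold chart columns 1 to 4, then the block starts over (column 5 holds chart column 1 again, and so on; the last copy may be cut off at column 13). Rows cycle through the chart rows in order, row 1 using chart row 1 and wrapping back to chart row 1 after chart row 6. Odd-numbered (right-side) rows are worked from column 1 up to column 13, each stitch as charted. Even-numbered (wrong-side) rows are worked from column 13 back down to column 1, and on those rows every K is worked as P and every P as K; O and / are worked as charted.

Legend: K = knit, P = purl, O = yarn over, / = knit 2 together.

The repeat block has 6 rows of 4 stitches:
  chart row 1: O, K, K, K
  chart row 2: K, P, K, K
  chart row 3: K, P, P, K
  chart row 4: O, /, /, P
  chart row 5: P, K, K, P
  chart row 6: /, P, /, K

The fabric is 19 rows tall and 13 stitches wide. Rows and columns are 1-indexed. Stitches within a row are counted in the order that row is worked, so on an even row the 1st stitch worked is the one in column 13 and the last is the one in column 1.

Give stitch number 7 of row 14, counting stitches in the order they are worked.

For row 14: chart row = ((14-1) mod 6) + 1 = 2; this is a WS (even) row.
Chart row 2 tiled across columns 1-13: K P K K K P K K K P K K K
WS row: flip the tiled sequence (start at column 13) and apply K<->P; O and / stay.
Row 14 as worked: P P P K P P P K P P P K P
The 7th stitch worked is P.

Result:
P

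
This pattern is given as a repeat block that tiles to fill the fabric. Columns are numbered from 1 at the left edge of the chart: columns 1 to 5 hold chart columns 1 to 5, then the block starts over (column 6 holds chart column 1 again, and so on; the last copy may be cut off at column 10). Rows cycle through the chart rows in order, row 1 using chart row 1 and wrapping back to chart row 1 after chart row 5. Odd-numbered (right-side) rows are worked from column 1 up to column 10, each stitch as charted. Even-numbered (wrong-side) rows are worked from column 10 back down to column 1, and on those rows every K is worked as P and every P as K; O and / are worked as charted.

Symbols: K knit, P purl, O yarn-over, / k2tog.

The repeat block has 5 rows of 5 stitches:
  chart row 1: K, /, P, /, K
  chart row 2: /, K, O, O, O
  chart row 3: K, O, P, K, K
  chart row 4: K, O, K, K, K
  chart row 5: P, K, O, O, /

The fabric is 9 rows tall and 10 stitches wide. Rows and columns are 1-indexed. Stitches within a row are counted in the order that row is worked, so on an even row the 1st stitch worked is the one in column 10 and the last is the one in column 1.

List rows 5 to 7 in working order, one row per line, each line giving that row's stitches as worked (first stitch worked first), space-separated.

Row 5: chart row 5, RS - tile across columns 1-10 and work as-is.
Row 6: chart row 1, WS - tiled (columns 1-10): K / P / K K / P / K; work from column 10 back to 1 with K<->P swapped.
Row 7: chart row 2, RS - tile across columns 1-10 and work as-is.

Rows as worked:
P K O O / P K O O /
P / K / P P / K / P
/ K O O O / K O O O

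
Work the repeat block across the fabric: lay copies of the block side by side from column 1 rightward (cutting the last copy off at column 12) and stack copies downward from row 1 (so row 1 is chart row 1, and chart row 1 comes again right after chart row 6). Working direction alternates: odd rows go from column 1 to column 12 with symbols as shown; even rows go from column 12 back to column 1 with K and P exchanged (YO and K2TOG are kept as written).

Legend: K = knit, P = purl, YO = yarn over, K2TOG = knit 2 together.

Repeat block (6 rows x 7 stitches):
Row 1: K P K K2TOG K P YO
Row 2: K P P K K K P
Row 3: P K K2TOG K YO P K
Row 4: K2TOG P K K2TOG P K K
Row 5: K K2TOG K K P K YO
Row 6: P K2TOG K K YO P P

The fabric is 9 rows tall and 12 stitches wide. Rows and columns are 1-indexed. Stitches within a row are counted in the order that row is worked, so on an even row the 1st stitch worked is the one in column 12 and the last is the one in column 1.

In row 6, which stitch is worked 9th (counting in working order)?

Stitch:
P

Derivation:
Row 6 uses chart row ((6-1) mod 6)+1 = 6. Row 6 is even, so WS.
Chart row 6 tiled across columns 1-12: P K2TOG K K YO P P P K2TOG K K YO
WS: work from column 12 back to column 1 (reverse the tiled row), swapping K<->P (YO and K2TOG unchanged).
Row 6 as worked: YO P P K2TOG K K K YO P P K2TOG K
The 9th stitch worked is P.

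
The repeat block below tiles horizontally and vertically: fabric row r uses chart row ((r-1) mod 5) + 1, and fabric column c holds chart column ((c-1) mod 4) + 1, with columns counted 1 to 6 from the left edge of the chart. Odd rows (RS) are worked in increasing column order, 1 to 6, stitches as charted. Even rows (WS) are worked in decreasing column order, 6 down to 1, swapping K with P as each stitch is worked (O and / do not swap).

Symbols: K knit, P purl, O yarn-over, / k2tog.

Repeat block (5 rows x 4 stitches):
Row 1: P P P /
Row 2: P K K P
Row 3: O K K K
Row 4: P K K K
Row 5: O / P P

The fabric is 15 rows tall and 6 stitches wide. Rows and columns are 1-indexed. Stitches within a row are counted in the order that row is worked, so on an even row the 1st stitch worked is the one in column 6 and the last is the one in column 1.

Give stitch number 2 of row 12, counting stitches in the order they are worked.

== STITCH ==
K

Derivation:
Row 12 uses chart row ((12-1) mod 5)+1 = 2. Row 12 is even, so WS.
Chart row 2 tiled across columns 1-6: P K K P P K
WS row: flip the tiled sequence (start at column 6) and apply K<->P; O and / stay.
Row 12 as worked: P K K P P K
Counting 2 along the worked row gives K.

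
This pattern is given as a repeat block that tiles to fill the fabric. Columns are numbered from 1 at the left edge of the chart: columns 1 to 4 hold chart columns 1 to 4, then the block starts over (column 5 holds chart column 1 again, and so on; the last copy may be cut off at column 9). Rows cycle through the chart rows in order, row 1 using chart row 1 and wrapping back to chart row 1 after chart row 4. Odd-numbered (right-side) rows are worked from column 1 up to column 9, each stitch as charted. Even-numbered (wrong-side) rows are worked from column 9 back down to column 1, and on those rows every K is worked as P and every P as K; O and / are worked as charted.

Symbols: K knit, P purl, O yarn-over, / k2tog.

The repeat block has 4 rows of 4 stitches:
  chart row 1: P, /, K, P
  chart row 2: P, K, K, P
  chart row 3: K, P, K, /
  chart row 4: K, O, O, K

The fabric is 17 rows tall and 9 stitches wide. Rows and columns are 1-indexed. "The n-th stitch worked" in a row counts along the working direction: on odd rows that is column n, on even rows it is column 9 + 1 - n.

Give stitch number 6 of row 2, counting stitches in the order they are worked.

== STITCH ==
K

Derivation:
Row 2 uses chart row ((2-1) mod 4)+1 = 2. Row 2 is even, so WS.
Chart row 2 tiled across columns 1-9: P K K P P K K P P
WS: work from column 9 back to column 1 (reverse the tiled row), swapping K<->P (O and / unchanged).
Row 2 as worked: K K P P K K P P K
The 6th stitch worked is K.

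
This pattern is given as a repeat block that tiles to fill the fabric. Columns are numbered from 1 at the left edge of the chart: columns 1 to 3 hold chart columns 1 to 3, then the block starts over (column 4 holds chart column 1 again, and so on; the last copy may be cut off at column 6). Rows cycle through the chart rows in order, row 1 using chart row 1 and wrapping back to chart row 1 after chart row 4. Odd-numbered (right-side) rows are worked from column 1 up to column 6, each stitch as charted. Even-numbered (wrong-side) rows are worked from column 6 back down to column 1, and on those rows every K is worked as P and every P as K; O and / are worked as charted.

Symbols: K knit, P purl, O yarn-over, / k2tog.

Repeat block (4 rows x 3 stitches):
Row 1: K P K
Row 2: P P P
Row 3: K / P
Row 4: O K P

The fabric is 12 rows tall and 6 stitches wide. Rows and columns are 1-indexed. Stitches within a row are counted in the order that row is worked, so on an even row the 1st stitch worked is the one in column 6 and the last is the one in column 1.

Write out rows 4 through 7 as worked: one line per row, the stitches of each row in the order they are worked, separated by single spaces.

== ROWS AS WORKED ==
K P O K P O
K P K K P K
K K K K K K
K / P K / P

Derivation:
Row 4: chart row 4, WS - tiled (columns 1-6): O K P O K P; work from column 6 back to 1 with K<->P swapped.
Row 5: chart row 1, RS - tile across columns 1-6 and work as-is.
Row 6: chart row 2, WS - tiled (columns 1-6): P P P P P P; work from column 6 back to 1 with K<->P swapped.
Row 7: chart row 3, RS - tile across columns 1-6 and work as-is.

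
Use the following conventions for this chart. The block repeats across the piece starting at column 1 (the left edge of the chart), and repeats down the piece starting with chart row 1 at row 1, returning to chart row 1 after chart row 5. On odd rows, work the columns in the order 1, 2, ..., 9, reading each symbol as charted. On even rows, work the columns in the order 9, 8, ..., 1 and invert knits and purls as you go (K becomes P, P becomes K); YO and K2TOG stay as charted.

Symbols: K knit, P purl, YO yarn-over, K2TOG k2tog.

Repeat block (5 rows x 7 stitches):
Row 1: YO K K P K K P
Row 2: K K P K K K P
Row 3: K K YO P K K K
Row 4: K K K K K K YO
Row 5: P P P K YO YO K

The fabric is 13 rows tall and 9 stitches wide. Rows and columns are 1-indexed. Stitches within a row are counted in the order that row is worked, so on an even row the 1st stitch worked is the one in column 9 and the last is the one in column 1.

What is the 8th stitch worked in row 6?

== STITCH ==
P

Derivation:
Row 6 uses chart row ((6-1) mod 5)+1 = 1. Row 6 is even, so WS.
Chart row 1 tiled across columns 1-9: YO K K P K K P YO K
Wrong side: read the tiled row from column 9 down to 1 and exchange K with P (leave YO, K2TOG).
Row 6 as worked: P YO K P P K P P YO
Counting 8 along the worked row gives P.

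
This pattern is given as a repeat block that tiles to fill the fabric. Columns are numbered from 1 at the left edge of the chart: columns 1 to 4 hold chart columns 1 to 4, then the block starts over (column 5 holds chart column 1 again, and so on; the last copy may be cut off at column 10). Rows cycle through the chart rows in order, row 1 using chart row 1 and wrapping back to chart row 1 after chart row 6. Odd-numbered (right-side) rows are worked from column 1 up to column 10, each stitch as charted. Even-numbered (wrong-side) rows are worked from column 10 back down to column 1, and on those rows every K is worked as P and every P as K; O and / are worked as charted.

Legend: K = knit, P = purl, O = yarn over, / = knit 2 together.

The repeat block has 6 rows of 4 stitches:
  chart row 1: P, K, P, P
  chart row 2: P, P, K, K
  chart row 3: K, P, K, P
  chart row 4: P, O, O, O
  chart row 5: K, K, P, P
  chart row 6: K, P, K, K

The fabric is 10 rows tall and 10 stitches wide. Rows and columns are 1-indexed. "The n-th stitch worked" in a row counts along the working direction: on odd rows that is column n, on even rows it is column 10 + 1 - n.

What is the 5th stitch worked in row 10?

Stitch:
O

Derivation:
Row 10: (10-1) mod 6 = 3, so use chart row 4. Even row -> WS.
Chart row 4 tiled across columns 1-10: P O O O P O O O P O
WS row: flip the tiled sequence (start at column 10) and apply K<->P; O and / stay.
Row 10 as worked: O K O O O K O O O K
Counting 5 along the worked row gives O.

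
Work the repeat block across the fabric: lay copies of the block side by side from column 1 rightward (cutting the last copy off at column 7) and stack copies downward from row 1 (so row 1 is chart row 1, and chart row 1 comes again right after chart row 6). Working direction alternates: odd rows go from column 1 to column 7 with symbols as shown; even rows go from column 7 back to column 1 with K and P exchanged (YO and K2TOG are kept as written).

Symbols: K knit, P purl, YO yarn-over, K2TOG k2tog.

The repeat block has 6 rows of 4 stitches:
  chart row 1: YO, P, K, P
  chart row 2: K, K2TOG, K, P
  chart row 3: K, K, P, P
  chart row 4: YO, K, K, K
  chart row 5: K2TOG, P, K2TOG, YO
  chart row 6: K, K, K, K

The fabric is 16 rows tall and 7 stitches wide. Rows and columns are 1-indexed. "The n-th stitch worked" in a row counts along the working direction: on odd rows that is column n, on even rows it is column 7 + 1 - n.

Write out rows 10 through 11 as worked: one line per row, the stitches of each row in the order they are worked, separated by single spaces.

Row 10: chart row 4, WS - tiled (columns 1-7): YO K K K YO K K; work from column 7 back to 1 with K<->P swapped.
Row 11: chart row 5, RS - tile across columns 1-7 and work as-is.

Result:
P P YO P P P YO
K2TOG P K2TOG YO K2TOG P K2TOG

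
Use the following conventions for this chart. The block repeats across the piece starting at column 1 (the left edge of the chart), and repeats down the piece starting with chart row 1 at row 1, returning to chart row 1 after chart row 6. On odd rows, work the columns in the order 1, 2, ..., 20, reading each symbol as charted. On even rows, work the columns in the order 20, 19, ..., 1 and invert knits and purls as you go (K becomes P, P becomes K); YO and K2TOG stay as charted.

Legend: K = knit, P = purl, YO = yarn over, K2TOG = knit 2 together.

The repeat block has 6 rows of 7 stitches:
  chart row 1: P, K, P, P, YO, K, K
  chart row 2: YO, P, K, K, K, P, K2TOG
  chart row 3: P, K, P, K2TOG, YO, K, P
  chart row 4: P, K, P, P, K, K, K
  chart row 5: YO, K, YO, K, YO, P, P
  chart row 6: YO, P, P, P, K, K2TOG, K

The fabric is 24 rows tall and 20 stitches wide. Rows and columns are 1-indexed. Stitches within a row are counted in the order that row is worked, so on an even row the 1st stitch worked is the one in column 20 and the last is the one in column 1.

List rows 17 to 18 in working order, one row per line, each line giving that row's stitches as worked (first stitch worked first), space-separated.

Row 17: chart row 5, RS - tile across columns 1-20 and work as-is.
Row 18: chart row 6, WS - tiled (columns 1-20): YO P P P K K2TOG K YO P P P K K2TOG K YO P P P K K2TOG; work from column 20 back to 1 with K<->P swapped.

Rows as worked:
YO K YO K YO P P YO K YO K YO P P YO K YO K YO P
K2TOG P K K K YO P K2TOG P K K K YO P K2TOG P K K K YO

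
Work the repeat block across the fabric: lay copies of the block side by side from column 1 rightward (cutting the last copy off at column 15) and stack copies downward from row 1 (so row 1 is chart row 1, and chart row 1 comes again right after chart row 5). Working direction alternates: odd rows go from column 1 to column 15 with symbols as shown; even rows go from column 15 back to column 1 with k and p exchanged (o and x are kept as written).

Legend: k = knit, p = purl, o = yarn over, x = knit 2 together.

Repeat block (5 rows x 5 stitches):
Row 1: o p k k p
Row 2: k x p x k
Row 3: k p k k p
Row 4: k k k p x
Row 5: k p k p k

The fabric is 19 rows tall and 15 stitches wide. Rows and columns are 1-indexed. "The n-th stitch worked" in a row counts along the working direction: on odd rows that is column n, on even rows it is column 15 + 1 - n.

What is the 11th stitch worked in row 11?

Row 11 uses chart row ((11-1) mod 5)+1 = 1. Row 11 is odd, so RS.
Chart row 1 tiled across columns 1-15: o p k k p o p k k p o p k k p
RS row: no reversal, no swap; stitch n worked = column n.
Stitch 11 in working order -> o

Result:
o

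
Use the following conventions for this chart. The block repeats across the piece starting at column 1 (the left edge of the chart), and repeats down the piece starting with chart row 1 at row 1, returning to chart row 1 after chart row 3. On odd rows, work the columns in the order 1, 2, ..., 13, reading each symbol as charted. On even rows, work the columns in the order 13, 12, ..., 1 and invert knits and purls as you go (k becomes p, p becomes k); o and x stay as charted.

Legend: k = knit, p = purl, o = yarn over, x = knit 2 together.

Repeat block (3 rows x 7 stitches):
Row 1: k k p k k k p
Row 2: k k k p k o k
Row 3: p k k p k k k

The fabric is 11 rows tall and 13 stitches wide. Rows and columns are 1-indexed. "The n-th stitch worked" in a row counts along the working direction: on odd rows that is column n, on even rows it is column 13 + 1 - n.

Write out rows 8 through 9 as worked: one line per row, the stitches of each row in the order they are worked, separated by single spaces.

Row 8: chart row 2, WS - tiled (columns 1-13): k k k p k o k k k k p k o; work from column 13 back to 1 with k<->p swapped.
Row 9: chart row 3, RS - tile across columns 1-13 and work as-is.

== ROWS AS WORKED ==
o p k p p p p o p k p p p
p k k p k k k p k k p k k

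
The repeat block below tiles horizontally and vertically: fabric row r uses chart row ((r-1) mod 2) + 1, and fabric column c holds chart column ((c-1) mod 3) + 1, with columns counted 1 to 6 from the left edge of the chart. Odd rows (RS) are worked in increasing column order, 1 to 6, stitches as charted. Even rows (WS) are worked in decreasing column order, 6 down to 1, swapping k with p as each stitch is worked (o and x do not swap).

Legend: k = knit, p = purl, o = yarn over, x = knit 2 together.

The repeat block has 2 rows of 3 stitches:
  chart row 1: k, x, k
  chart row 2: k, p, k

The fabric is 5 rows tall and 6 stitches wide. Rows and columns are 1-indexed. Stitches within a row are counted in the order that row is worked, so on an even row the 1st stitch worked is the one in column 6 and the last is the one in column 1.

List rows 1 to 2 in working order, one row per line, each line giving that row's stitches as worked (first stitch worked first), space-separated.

Row 1: chart row 1, RS - tile across columns 1-6 and work as-is.
Row 2: chart row 2, WS - tiled (columns 1-6): k p k k p k; work from column 6 back to 1 with k<->p swapped.

== ROWS AS WORKED ==
k x k k x k
p k p p k p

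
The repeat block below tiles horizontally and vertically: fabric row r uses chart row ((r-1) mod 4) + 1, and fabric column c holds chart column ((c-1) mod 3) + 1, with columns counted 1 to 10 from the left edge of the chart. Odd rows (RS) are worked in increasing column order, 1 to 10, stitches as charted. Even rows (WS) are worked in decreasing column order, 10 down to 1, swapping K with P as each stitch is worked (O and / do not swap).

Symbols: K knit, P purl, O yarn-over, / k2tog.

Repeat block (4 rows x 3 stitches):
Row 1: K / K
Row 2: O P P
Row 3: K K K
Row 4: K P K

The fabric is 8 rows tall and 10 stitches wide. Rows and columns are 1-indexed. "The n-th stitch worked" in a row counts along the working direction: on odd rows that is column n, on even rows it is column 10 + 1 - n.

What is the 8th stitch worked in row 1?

Result:
/

Derivation:
For row 1: chart row = ((1-1) mod 4) + 1 = 1; this is a RS (odd) row.
Chart row 1 tiled across columns 1-10: K / K K / K K / K K
RS row: no reversal, no swap; stitch n worked = column n.
The 8th stitch worked is /.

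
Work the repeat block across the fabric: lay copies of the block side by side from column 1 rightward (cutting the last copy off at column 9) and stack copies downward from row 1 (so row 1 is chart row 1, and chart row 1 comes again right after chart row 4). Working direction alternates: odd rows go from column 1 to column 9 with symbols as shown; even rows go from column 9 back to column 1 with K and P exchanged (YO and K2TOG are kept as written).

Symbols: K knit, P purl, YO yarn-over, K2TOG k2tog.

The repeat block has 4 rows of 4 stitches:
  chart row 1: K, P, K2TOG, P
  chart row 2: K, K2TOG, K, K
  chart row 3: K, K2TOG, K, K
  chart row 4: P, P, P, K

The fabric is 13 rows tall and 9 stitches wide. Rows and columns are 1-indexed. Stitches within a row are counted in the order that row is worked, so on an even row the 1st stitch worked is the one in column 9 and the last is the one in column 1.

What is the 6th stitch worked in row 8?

Result:
P

Derivation:
Row 8 uses chart row ((8-1) mod 4)+1 = 4. Row 8 is even, so WS.
Chart row 4 tiled across columns 1-9: P P P K P P P K P
WS: work from column 9 back to column 1 (reverse the tiled row), swapping K<->P (YO and K2TOG unchanged).
Row 8 as worked: K P K K K P K K K
The 6th stitch worked is P.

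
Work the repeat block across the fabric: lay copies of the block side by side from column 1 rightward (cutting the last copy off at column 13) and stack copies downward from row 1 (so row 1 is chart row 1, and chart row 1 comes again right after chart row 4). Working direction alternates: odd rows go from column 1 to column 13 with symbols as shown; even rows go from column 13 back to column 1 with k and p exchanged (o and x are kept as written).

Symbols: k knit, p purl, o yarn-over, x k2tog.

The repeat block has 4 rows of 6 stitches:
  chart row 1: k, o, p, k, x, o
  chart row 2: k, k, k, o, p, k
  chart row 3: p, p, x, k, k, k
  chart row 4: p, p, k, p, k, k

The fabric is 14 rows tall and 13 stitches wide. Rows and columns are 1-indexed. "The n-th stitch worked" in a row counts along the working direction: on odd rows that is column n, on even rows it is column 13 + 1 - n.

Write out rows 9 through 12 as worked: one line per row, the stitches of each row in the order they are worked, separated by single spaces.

Result:
k o p k x o k o p k x o k
p p k o p p p p k o p p p
p p x k k k p p x k k k p
k p p k p k k p p k p k k

Derivation:
Row 9: chart row 1, RS - tile across columns 1-13 and work as-is.
Row 10: chart row 2, WS - tiled (columns 1-13): k k k o p k k k k o p k k; work from column 13 back to 1 with k<->p swapped.
Row 11: chart row 3, RS - tile across columns 1-13 and work as-is.
Row 12: chart row 4, WS - tiled (columns 1-13): p p k p k k p p k p k k p; work from column 13 back to 1 with k<->p swapped.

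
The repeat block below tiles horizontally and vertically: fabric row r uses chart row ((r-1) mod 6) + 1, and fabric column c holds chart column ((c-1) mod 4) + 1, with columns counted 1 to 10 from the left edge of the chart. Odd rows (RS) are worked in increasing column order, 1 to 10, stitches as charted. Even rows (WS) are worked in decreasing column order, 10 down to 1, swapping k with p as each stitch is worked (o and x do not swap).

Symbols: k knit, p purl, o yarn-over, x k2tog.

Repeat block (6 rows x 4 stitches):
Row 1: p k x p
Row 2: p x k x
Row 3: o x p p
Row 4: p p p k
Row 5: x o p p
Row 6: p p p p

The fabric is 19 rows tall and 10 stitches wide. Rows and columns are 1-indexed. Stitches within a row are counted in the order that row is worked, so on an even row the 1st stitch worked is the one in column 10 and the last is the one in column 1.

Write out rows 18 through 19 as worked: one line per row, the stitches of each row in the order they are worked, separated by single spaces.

Rows as worked:
k k k k k k k k k k
p k x p p k x p p k

Derivation:
Row 18: chart row 6, WS - tiled (columns 1-10): p p p p p p p p p p; work from column 10 back to 1 with k<->p swapped.
Row 19: chart row 1, RS - tile across columns 1-10 and work as-is.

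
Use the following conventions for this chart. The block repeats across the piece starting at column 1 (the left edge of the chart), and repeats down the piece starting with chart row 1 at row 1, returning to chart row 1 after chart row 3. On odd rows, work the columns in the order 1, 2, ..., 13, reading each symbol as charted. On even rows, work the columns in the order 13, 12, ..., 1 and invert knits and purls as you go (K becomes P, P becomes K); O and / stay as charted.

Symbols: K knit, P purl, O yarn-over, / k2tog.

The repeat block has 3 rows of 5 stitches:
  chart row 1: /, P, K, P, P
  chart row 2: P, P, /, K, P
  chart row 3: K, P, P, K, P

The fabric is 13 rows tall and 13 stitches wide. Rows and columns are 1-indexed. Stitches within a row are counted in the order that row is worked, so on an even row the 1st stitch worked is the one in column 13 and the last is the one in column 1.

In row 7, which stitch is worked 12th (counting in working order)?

Row 7 uses chart row ((7-1) mod 3)+1 = 1. Row 7 is odd, so RS.
Chart row 1 tiled across columns 1-13: / P K P P / P K P P / P K
RS row: no reversal, no swap; stitch n worked = column n.
Stitch 12 in working order -> P

Result:
P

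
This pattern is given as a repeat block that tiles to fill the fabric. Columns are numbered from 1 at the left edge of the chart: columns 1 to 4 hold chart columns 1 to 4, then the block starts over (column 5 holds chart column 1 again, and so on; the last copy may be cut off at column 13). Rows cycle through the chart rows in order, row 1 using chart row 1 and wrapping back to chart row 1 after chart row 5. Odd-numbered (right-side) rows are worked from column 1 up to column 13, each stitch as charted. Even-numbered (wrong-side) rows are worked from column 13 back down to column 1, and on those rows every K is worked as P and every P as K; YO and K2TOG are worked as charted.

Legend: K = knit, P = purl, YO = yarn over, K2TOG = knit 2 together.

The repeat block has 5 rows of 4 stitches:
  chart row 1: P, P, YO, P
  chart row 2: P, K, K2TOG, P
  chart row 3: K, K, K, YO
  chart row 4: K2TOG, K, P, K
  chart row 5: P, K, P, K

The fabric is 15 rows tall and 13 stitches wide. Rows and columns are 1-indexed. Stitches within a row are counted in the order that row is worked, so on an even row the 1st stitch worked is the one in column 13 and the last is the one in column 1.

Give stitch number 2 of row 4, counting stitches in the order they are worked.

Stitch:
P

Derivation:
Row 4 uses chart row ((4-1) mod 5)+1 = 4. Row 4 is even, so WS.
Chart row 4 tiled across columns 1-13: K2TOG K P K K2TOG K P K K2TOG K P K K2TOG
Wrong side: read the tiled row from column 13 down to 1 and exchange K with P (leave YO, K2TOG).
Row 4 as worked: K2TOG P K P K2TOG P K P K2TOG P K P K2TOG
The 2nd stitch worked is P.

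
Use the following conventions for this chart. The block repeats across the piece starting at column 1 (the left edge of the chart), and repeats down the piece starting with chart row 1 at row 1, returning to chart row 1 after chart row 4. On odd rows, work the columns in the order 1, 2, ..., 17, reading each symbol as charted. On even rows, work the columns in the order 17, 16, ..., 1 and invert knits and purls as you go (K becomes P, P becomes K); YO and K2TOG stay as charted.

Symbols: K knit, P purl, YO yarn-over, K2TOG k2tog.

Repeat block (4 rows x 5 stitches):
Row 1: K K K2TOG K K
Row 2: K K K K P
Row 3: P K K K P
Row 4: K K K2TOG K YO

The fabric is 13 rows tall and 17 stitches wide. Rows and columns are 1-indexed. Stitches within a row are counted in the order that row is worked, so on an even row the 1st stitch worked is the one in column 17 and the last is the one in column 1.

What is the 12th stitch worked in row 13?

Stitch:
K

Derivation:
Row 13 uses chart row ((13-1) mod 4)+1 = 1. Row 13 is odd, so RS.
Chart row 1 tiled across columns 1-17: K K K2TOG K K K K K2TOG K K K K K2TOG K K K K
RS: work column 1 to column 17, symbols as charted — the tiled row is the row as worked.
Counting 12 along the worked row gives K.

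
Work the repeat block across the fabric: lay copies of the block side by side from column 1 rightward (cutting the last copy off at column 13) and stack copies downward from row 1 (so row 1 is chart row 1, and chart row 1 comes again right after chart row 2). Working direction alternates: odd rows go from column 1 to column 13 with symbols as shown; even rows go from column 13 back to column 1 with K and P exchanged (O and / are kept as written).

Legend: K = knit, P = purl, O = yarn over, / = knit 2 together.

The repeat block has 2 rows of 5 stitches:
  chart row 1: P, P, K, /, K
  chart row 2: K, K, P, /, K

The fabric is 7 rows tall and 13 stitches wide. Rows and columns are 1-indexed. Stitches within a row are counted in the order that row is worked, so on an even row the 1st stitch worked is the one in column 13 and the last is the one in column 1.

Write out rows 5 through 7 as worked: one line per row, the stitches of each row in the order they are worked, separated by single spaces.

Row 5: chart row 1, RS - tile across columns 1-13 and work as-is.
Row 6: chart row 2, WS - tiled (columns 1-13): K K P / K K K P / K K K P; work from column 13 back to 1 with K<->P swapped.
Row 7: chart row 1, RS - tile across columns 1-13 and work as-is.

Result:
P P K / K P P K / K P P K
K P P P / K P P P / K P P
P P K / K P P K / K P P K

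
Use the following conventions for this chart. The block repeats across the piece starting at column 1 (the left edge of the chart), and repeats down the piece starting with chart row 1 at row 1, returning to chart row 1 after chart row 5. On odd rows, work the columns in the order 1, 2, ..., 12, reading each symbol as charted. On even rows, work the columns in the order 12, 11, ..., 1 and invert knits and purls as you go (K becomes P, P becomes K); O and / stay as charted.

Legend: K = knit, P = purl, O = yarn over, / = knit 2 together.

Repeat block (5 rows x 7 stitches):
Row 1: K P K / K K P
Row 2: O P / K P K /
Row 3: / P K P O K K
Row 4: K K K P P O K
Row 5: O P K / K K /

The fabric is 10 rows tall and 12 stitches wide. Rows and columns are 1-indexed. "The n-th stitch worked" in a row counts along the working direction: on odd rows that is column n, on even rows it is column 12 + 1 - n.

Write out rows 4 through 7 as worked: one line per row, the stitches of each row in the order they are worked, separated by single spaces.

Row 4: chart row 4, WS - tiled (columns 1-12): K K K P P O K K K K P P; work from column 12 back to 1 with K<->P swapped.
Row 5: chart row 5, RS - tile across columns 1-12 and work as-is.
Row 6: chart row 1, WS - tiled (columns 1-12): K P K / K K P K P K / K; work from column 12 back to 1 with K<->P swapped.
Row 7: chart row 2, RS - tile across columns 1-12 and work as-is.

Result:
K K P P P P O K K P P P
O P K / K K / O P K / K
P / P K P K P P / P K P
O P / K P K / O P / K P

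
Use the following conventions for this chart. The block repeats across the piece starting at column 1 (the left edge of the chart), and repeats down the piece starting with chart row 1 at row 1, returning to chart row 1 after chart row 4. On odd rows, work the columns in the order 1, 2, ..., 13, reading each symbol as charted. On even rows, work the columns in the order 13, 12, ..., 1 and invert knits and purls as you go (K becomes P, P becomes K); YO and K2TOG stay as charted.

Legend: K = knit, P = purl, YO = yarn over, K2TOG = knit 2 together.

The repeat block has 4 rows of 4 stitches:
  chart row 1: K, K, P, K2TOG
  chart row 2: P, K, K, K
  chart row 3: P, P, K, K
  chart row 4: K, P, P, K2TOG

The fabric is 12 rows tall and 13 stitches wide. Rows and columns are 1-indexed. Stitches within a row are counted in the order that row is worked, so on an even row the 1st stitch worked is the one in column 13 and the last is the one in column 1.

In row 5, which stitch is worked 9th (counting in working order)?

== STITCH ==
K

Derivation:
Row 5: (5-1) mod 4 = 0, so use chart row 1. Odd row -> RS.
Chart row 1 tiled across columns 1-13: K K P K2TOG K K P K2TOG K K P K2TOG K
RS: work column 1 to column 13, symbols as charted — the tiled row is the row as worked.
Counting 9 along the worked row gives K.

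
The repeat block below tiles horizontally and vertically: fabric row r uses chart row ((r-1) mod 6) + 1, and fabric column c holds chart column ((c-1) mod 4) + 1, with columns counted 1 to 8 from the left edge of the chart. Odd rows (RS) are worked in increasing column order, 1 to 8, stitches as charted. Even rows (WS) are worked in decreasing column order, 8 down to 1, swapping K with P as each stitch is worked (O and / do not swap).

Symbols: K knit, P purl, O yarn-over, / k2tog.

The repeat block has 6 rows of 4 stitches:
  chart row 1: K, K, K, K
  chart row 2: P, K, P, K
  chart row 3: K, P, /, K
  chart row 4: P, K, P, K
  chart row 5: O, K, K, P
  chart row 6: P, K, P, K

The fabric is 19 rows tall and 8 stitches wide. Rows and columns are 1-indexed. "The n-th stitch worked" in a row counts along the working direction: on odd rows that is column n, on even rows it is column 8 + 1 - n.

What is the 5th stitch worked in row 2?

Row 2: (2-1) mod 6 = 1, so use chart row 2. Even row -> WS.
Chart row 2 tiled across columns 1-8: P K P K P K P K
Wrong side: read the tiled row from column 8 down to 1 and exchange K with P (leave O, /).
Row 2 as worked: P K P K P K P K
Stitch 5 in working order -> P

Result:
P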